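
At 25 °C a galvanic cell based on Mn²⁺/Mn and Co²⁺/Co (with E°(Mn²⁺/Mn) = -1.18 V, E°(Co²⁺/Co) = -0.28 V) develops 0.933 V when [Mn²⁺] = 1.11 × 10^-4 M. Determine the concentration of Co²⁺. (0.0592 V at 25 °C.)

0.0014 M

From the Nernst equation, log Q = n(E° − E)/0.0592 = 2(0.90 − 0.933)/0.0592 = -1.115, so Q = 0.0768.
With Q = [Mn²⁺]/[Co²⁺] and the known concentrations, [Co²⁺] in the denominator gives [Co²⁺] = 0.0014 M.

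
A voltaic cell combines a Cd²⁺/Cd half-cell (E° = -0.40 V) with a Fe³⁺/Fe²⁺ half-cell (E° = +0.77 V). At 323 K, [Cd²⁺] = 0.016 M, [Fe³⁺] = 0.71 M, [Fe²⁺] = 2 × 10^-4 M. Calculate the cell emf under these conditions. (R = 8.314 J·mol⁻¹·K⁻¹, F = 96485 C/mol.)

1.46 V

The Fe³⁺/Fe²⁺ couple has the higher reduction potential and acts as the cathode, so E°_cell = +0.77 − (-0.40) = 1.17 V.
Balancing electrons gives n = 2; the reaction quotient is Q = [Cd²⁺]·[Fe²⁺]^2/[Fe³⁺]^2 = 1.27 × 10^-9.
E = E° − (RT/nF) ln Q = 1.17 − (8.314×323)/(2×96485) × (-20.485) = 1.170 + 0.285 = 1.455 V.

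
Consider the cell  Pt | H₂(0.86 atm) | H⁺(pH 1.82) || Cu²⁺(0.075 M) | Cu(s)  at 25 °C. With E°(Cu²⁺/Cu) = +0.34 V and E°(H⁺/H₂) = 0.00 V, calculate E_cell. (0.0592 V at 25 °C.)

0.41 V

The Cu²⁺/Cu couple is the cathode, so E°_cell = 0.34 V; n = 2.
[H⁺] = 10^(−1.82) = 0.015 M, and Q = [H⁺]^2 / ([Cu²⁺]·P(H₂)) = 0.00355.
E = E° − (0.0592/2) log Q = 0.34 − (0.0592/2)(-2.450) = 0.413 V.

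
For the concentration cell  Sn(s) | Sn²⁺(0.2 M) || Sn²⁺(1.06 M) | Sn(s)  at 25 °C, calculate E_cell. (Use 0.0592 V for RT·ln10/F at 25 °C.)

Both half-cells are Sn²⁺/Sn, so E°_cell = 0. The concentrated side is the cathode; the cell reaction moves Sn²⁺ from high to low concentration with n = 2.
Q = [Sn²⁺]_dilute/[Sn²⁺]_conc = 0.2/1.06 = 0.189.
E = 0 − (0.0592/2) log Q = −(0.0592/2)(-0.724) = 0.0214 V.

0.021 V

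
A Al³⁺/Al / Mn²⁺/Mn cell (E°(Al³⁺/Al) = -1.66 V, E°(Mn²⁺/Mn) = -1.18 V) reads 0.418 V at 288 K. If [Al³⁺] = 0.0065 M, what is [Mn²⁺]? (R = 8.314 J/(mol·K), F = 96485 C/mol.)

2.4 × 10^-4 M

From the Nernst equation, ln Q = nF(E° − E)/RT = 6×96485×(0.48 − 0.418)/(8.314×288) = 14.990, so Q = 3.24 × 10^6.
With Q = [Al³⁺]^2/[Mn²⁺]^3 and the known concentrations, [Mn²⁺]^3 in the denominator gives [Mn²⁺] = 2.4 × 10^-4 M.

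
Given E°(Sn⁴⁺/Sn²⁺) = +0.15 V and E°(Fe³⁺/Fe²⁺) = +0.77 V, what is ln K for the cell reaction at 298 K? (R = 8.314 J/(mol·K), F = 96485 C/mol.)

E°_cell = +0.77 − (+0.15) = 0.62 V, with n = 2 electrons transferred.
At equilibrium E = 0, so the Nernst equation gives ln K = nFE°/RT = (2)(96485)(0.62)/((8.314)(298)) = 48.29.

ln K = 48.3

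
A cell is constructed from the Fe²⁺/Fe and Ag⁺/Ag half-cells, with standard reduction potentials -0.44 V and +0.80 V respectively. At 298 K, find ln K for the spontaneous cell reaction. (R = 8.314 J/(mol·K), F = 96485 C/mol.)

E°_cell = +0.80 − (-0.44) = 1.24 V, with n = 2 electrons transferred.
At equilibrium E = 0, so the Nernst equation gives ln K = nFE°/RT = (2)(96485)(1.24)/((8.314)(298)) = 96.58.

ln K = 96.6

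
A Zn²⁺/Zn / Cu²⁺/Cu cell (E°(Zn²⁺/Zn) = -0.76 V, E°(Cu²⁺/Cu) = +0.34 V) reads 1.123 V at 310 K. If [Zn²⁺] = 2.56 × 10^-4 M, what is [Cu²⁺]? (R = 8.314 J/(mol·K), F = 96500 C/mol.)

From the Nernst equation, ln Q = nF(E° − E)/RT = 2×96500×(1.10 − 1.123)/(8.314×310) = -1.722, so Q = 0.179.
With Q = [Zn²⁺]/[Cu²⁺] and the known concentrations, [Cu²⁺] in the denominator gives [Cu²⁺] = 0.0014 M.

0.0014 M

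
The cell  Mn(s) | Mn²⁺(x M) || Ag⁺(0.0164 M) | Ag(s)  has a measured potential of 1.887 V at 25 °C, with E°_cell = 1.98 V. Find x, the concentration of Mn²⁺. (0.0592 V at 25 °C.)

0.37 M

From the Nernst equation, log Q = n(E° − E)/0.0592 = 2(1.98 − 1.887)/0.0592 = 3.142, so Q = 1390.
With Q = [Mn²⁺]/[Ag⁺]^2 and the known concentrations, [Mn²⁺] in the numerator gives [Mn²⁺] = 0.37 M.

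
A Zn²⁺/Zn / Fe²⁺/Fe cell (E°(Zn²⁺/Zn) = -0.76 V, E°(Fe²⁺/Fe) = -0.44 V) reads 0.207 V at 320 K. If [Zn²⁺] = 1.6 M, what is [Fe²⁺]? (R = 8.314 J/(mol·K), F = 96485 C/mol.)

From the Nernst equation, ln Q = nF(E° − E)/RT = 2×96485×(0.32 − 0.207)/(8.314×320) = 8.196, so Q = 3630.
With Q = [Zn²⁺]/[Fe²⁺] and the known concentrations, [Fe²⁺] in the denominator gives [Fe²⁺] = 4.4 × 10^-4 M.

4.4 × 10^-4 M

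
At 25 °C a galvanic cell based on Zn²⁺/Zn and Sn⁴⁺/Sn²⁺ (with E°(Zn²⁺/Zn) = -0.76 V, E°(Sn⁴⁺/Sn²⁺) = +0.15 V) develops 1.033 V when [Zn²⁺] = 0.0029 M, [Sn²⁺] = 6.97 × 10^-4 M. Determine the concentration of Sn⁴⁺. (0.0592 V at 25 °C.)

From the Nernst equation, log Q = n(E° − E)/0.0592 = 2(0.91 − 1.033)/0.0592 = -4.155, so Q = 6.99 × 10^-5.
With Q = [Zn²⁺]·[Sn²⁺]/[Sn⁴⁺] and the known concentrations, [Sn⁴⁺] in the denominator gives [Sn⁴⁺] = 0.029 M.

0.029 M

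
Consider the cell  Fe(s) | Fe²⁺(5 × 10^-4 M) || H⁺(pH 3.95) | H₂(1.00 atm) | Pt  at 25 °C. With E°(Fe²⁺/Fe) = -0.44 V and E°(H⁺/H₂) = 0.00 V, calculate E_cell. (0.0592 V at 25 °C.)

The hydrogen couple is the cathode, so E°_cell = 0.44 V; n = 2.
[H⁺] = 10^(−3.95) = 1.1 × 10^-4 M, and Q = [Fe²⁺]·P(H₂) / [H⁺]^2 = 3.97 × 10^4.
E = E° − (0.0592/2) log Q = 0.44 − (0.0592/2)(4.599) = 0.304 V.

0.30 V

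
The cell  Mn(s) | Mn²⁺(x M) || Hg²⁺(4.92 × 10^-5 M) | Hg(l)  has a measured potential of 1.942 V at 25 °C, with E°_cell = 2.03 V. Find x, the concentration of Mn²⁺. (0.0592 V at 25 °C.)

0.046 M

From the Nernst equation, log Q = n(E° − E)/0.0592 = 2(2.03 − 1.942)/0.0592 = 2.973, so Q = 940.
With Q = [Mn²⁺]/[Hg²⁺] and the known concentrations, [Mn²⁺] in the numerator gives [Mn²⁺] = 0.046 M.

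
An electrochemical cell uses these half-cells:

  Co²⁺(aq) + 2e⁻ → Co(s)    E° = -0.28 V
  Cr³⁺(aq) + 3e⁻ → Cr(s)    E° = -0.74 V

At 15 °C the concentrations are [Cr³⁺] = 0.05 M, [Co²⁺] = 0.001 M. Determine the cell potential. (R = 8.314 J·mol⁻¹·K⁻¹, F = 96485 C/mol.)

The Co²⁺/Co couple has the higher reduction potential and acts as the cathode, so E°_cell = -0.28 − (-0.74) = 0.46 V.
Balancing electrons gives n = 6; the reaction quotient is Q = [Cr³⁺]^2/[Co²⁺]^3 = 2.5 × 10^6.
E = E° − (RT/nF) ln Q = 0.46 − (8.314×288)/(6×96485) × (14.732) = 0.460 − 0.061 = 0.399 V.

0.399 V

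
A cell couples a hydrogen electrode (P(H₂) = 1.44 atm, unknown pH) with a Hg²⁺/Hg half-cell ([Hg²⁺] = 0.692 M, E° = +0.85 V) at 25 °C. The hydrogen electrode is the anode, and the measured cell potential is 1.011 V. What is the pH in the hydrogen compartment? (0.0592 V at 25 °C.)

pH = 2.72

E°_cell = 0.85 V and n = 2.
log Q = n(E° − E)/0.0592 = 2×(0.85 − 1.011)/0.0592 = -5.439.
With Q = [H⁺]^2 / ([Hg²⁺]·P(H₂)), solving for [H⁺] gives log[H⁺] = -2.720, so pH = 2.72.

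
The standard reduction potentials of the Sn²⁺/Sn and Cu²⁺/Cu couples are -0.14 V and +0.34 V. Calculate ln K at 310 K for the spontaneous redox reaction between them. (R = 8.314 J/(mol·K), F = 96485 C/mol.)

ln K = 35.9

E°_cell = +0.34 − (-0.14) = 0.48 V, with n = 2 electrons transferred.
At equilibrium E = 0, so the Nernst equation gives ln K = nFE°/RT = (2)(96485)(0.48)/((8.314)(310)) = 35.94.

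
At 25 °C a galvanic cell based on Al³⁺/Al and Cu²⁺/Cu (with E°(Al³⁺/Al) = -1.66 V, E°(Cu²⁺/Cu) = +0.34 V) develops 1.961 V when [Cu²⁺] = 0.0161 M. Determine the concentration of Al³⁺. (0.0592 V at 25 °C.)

0.19 M

From the Nernst equation, log Q = n(E° − E)/0.0592 = 6(2.00 − 1.961)/0.0592 = 3.953, so Q = 8970.
With Q = [Al³⁺]^2/[Cu²⁺]^3 and the known concentrations, [Al³⁺]^2 in the numerator gives [Al³⁺] = 0.19 M.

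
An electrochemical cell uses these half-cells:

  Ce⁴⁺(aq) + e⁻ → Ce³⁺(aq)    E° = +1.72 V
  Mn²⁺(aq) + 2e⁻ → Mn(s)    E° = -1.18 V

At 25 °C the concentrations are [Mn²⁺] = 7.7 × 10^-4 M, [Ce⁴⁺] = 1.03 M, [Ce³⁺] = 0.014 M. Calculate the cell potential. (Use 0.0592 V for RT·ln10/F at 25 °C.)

3.10 V

The Ce⁴⁺/Ce³⁺ couple has the higher reduction potential and acts as the cathode, so E°_cell = +1.72 − (-1.18) = 2.90 V.
Balancing electrons gives n = 2; the reaction quotient is Q = [Mn²⁺]·[Ce³⁺]^2/[Ce⁴⁺]^2 = 1.42 × 10^-7.
At 25 °C, E = E° − (0.0592/n) log Q = 2.90 − (0.0592/2)(-6.847) = 2.900 + 0.203 = 3.103 V.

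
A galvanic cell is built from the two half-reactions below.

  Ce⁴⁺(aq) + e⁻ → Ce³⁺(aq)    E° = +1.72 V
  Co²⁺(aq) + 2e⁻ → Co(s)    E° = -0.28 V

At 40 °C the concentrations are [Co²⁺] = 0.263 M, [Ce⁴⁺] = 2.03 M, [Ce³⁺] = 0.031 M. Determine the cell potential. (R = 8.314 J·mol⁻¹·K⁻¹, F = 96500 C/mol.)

The Ce⁴⁺/Ce³⁺ couple has the higher reduction potential and acts as the cathode, so E°_cell = +1.72 − (-0.28) = 2.00 V.
Balancing electrons gives n = 2; the reaction quotient is Q = [Co²⁺]·[Ce³⁺]^2/[Ce⁴⁺]^2 = 6.13 × 10^-5.
E = E° − (RT/nF) ln Q = 2.00 − (8.314×313)/(2×96500) × (-9.699) = 2.000 + 0.131 = 2.131 V.

2.13 V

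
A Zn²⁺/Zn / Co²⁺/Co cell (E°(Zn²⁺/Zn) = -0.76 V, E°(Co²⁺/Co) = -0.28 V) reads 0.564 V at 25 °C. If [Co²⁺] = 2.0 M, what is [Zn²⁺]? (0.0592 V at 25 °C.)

From the Nernst equation, log Q = n(E° − E)/0.0592 = 2(0.48 − 0.564)/0.0592 = -2.838, so Q = 0.00145.
With Q = [Zn²⁺]/[Co²⁺] and the known concentrations, [Zn²⁺] in the numerator gives [Zn²⁺] = 0.0029 M.

0.0029 M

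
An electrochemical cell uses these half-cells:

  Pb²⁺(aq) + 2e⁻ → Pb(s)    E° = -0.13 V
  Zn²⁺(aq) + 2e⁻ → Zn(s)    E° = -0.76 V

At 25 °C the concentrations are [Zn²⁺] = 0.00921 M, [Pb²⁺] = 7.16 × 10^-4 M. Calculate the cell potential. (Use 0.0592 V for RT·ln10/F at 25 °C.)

The Pb²⁺/Pb couple has the higher reduction potential and acts as the cathode, so E°_cell = -0.13 − (-0.76) = 0.63 V.
Balancing electrons gives n = 2; the reaction quotient is Q = [Zn²⁺]/[Pb²⁺] = 12.9.
At 25 °C, E = E° − (0.0592/n) log Q = 0.63 − (0.0592/2)(1.109) = 0.630 − 0.033 = 0.597 V.

0.597 V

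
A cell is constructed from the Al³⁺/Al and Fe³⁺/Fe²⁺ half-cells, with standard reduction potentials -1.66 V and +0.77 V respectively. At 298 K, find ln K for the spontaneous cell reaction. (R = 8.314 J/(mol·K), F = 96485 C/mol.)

E°_cell = +0.77 − (-1.66) = 2.43 V, with n = 3 electrons transferred.
At equilibrium E = 0, so the Nernst equation gives ln K = nFE°/RT = (3)(96485)(2.43)/((8.314)(298)) = 283.90.

ln K = 283.9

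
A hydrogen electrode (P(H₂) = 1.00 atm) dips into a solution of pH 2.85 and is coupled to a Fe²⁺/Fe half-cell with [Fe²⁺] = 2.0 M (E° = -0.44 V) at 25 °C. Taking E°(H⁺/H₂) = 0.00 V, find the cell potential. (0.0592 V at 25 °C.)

0.26 V

The hydrogen couple is the cathode, so E°_cell = 0.44 V; n = 2.
[H⁺] = 10^(−2.85) = 0.0014 M, and Q = [Fe²⁺]·P(H₂) / [H⁺]^2 = 1 × 10^6.
E = E° − (0.0592/2) log Q = 0.44 − (0.0592/2)(6.001) = 0.262 V.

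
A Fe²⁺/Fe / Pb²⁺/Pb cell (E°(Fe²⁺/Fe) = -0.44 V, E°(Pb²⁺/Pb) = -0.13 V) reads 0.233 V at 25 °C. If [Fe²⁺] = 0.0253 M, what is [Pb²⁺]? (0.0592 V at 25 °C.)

From the Nernst equation, log Q = n(E° − E)/0.0592 = 2(0.31 − 0.233)/0.0592 = 2.601, so Q = 399.
With Q = [Fe²⁺]/[Pb²⁺] and the known concentrations, [Pb²⁺] in the denominator gives [Pb²⁺] = 6.3 × 10^-5 M.

6.3 × 10^-5 M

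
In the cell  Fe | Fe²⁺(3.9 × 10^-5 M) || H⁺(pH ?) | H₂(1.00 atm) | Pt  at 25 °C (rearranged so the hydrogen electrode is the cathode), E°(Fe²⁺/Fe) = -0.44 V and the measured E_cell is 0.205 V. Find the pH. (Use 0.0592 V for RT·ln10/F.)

E°_cell = 0.44 V and n = 2.
log Q = n(E° − E)/0.0592 = 2×(0.44 − 0.205)/0.0592 = 7.939.
With Q = [Fe²⁺]·P(H₂) / [H⁺]^2, solving for [H⁺] gives log[H⁺] = -6.174, so pH = 6.17.

pH = 6.17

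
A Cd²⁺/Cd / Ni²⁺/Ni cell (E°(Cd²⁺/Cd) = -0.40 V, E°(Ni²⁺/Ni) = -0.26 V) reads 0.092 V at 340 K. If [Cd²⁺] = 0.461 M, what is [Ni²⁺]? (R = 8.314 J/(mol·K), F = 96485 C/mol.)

0.017 M

From the Nernst equation, ln Q = nF(E° − E)/RT = 2×96485×(0.14 − 0.092)/(8.314×340) = 3.277, so Q = 26.5.
With Q = [Cd²⁺]/[Ni²⁺] and the known concentrations, [Ni²⁺] in the denominator gives [Ni²⁺] = 0.017 M.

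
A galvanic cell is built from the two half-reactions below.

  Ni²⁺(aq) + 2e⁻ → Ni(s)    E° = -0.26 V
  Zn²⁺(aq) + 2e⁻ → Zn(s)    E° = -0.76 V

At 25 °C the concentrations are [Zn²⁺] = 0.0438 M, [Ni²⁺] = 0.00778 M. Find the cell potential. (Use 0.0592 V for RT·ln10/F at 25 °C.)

The Ni²⁺/Ni couple has the higher reduction potential and acts as the cathode, so E°_cell = -0.26 − (-0.76) = 0.50 V.
Balancing electrons gives n = 2; the reaction quotient is Q = [Zn²⁺]/[Ni²⁺] = 5.63.
At 25 °C, E = E° − (0.0592/n) log Q = 0.50 − (0.0592/2)(0.750) = 0.500 − 0.022 = 0.478 V.

0.478 V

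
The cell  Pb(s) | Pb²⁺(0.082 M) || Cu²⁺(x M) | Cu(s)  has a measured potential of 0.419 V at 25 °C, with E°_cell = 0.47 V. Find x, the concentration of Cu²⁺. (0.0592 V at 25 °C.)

0.0016 M

From the Nernst equation, log Q = n(E° − E)/0.0592 = 2(0.47 − 0.419)/0.0592 = 1.723, so Q = 52.8.
With Q = [Pb²⁺]/[Cu²⁺] and the known concentrations, [Cu²⁺] in the denominator gives [Cu²⁺] = 0.0016 M.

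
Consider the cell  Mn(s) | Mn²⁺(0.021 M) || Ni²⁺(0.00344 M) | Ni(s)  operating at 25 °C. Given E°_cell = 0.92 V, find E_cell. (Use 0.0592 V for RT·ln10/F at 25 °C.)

Balancing electrons gives n = 2; the reaction quotient is Q = [Mn²⁺]/[Ni²⁺] = 6.10.
At 25 °C, E = E° − (0.0592/n) log Q = 0.92 − (0.0592/2)(0.786) = 0.920 − 0.023 = 0.897 V.

0.897 V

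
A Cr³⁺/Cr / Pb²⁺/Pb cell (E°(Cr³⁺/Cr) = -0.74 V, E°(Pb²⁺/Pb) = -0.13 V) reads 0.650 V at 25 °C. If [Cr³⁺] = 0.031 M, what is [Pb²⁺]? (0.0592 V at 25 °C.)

From the Nernst equation, log Q = n(E° − E)/0.0592 = 6(0.61 − 0.650)/0.0592 = -4.054, so Q = 8.83 × 10^-5.
With Q = [Cr³⁺]^2/[Pb²⁺]^3 and the known concentrations, [Pb²⁺]^3 in the denominator gives [Pb²⁺] = 2.2 M.

2.2 M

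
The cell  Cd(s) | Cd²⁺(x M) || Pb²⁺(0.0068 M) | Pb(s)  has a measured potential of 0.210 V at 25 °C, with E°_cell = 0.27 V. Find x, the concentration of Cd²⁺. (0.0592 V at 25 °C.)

From the Nernst equation, log Q = n(E° − E)/0.0592 = 2(0.27 − 0.210)/0.0592 = 2.027, so Q = 106.
With Q = [Cd²⁺]/[Pb²⁺] and the known concentrations, [Cd²⁺] in the numerator gives [Cd²⁺] = 0.72 M.

0.72 M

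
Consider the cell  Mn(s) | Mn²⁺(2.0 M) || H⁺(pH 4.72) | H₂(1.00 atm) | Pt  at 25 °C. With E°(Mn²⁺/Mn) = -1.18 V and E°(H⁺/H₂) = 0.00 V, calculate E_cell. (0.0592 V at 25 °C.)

The hydrogen couple is the cathode, so E°_cell = 1.18 V; n = 2.
[H⁺] = 10^(−4.72) = 1.9 × 10^-5 M, and Q = [Mn²⁺]·P(H₂) / [H⁺]^2 = 5.51 × 10^9.
E = E° − (0.0592/2) log Q = 1.18 − (0.0592/2)(9.741) = 0.892 V.

0.89 V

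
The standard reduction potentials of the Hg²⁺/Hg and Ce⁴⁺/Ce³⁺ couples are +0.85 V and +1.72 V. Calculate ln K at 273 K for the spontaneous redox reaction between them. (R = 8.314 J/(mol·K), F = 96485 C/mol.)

ln K = 74.0

E°_cell = +1.72 − (+0.85) = 0.87 V, with n = 2 electrons transferred.
At equilibrium E = 0, so the Nernst equation gives ln K = nFE°/RT = (2)(96485)(0.87)/((8.314)(273)) = 73.97.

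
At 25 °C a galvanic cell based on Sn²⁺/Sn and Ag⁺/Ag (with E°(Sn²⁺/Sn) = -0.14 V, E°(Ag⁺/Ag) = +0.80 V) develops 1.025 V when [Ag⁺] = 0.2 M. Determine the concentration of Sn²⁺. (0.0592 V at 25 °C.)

5.4 × 10^-5 M

From the Nernst equation, log Q = n(E° − E)/0.0592 = 2(0.94 − 1.025)/0.0592 = -2.872, so Q = 0.00134.
With Q = [Sn²⁺]/[Ag⁺]^2 and the known concentrations, [Sn²⁺] in the numerator gives [Sn²⁺] = 5.4 × 10^-5 M.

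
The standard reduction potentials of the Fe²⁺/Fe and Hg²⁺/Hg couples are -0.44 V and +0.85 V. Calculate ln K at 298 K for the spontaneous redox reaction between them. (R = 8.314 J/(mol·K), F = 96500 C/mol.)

E°_cell = +0.85 − (-0.44) = 1.29 V, with n = 2 electrons transferred.
At equilibrium E = 0, so the Nernst equation gives ln K = nFE°/RT = (2)(96500)(1.29)/((8.314)(298)) = 100.49.

ln K = 100.5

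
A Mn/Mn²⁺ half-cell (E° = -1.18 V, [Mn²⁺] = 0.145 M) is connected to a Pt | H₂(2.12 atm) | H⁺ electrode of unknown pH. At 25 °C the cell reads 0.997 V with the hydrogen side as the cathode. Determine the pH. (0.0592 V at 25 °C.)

pH = 3.35

E°_cell = 1.18 V and n = 2.
log Q = n(E° − E)/0.0592 = 2×(1.18 − 0.997)/0.0592 = 6.182.
With Q = [Mn²⁺]·P(H₂) / [H⁺]^2, solving for [H⁺] gives log[H⁺] = -3.347, so pH = 3.35.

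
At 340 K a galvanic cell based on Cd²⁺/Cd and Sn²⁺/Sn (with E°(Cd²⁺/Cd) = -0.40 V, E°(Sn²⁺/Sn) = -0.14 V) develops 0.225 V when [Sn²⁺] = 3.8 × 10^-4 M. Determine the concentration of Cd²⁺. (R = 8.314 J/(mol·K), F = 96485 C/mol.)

0.0041 M

From the Nernst equation, ln Q = nF(E° − E)/RT = 2×96485×(0.26 − 0.225)/(8.314×340) = 2.389, so Q = 10.9.
With Q = [Cd²⁺]/[Sn²⁺] and the known concentrations, [Cd²⁺] in the numerator gives [Cd²⁺] = 0.0041 M.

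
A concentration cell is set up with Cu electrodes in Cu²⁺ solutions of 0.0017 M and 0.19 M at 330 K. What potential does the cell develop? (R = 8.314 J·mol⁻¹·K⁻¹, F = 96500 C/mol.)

Both half-cells are Cu²⁺/Cu, so E°_cell = 0. The concentrated side is the cathode; the cell reaction moves Cu²⁺ from high to low concentration with n = 2.
Q = [Cu²⁺]_dilute/[Cu²⁺]_conc = 0.0017/0.19 = 0.00895.
E = 0 − (RT/nF) ln Q = −((8.314×330)/(2×96500))(-4.716) = 0.0670 V.

0.067 V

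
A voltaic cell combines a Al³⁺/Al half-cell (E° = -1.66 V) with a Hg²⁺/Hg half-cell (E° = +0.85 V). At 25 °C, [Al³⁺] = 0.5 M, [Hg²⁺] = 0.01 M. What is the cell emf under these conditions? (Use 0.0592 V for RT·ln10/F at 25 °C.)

2.46 V

The Hg²⁺/Hg couple has the higher reduction potential and acts as the cathode, so E°_cell = +0.85 − (-1.66) = 2.51 V.
Balancing electrons gives n = 6; the reaction quotient is Q = [Al³⁺]^2/[Hg²⁺]^3 = 2.5 × 10^5.
At 25 °C, E = E° − (0.0592/n) log Q = 2.51 − (0.0592/6)(5.398) = 2.510 − 0.053 = 2.457 V.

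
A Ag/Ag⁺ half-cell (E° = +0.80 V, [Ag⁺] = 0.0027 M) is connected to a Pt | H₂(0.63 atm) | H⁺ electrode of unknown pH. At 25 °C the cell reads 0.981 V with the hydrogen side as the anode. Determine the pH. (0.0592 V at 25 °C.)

pH = 5.73

E°_cell = 0.80 V and n = 2.
log Q = n(E° − E)/0.0592 = 2×(0.80 − 0.981)/0.0592 = -6.115.
With Q = [H⁺]^2 / ([Ag⁺]^2·P(H₂)), solving for [H⁺] gives log[H⁺] = -5.726, so pH = 5.73.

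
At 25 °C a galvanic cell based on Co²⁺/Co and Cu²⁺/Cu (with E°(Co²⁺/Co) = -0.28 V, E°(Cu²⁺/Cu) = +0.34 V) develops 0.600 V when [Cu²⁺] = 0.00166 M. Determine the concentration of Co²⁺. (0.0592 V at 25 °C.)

0.0079 M

From the Nernst equation, log Q = n(E° − E)/0.0592 = 2(0.62 − 0.600)/0.0592 = 0.676, so Q = 4.74.
With Q = [Co²⁺]/[Cu²⁺] and the known concentrations, [Co²⁺] in the numerator gives [Co²⁺] = 0.0079 M.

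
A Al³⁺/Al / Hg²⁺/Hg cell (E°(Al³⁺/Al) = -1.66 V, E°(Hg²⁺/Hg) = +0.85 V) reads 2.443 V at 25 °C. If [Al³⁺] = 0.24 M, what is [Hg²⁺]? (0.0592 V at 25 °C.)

0.0021 M

From the Nernst equation, log Q = n(E° − E)/0.0592 = 6(2.51 − 2.443)/0.0592 = 6.791, so Q = 6.17 × 10^6.
With Q = [Al³⁺]^2/[Hg²⁺]^3 and the known concentrations, [Hg²⁺]^3 in the denominator gives [Hg²⁺] = 0.0021 M.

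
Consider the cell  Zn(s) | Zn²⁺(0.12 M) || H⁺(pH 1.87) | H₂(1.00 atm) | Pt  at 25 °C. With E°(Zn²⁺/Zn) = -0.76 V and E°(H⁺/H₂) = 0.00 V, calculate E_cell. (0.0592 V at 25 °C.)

0.68 V

The hydrogen couple is the cathode, so E°_cell = 0.76 V; n = 2.
[H⁺] = 10^(−1.87) = 0.013 M, and Q = [Zn²⁺]·P(H₂) / [H⁺]^2 = 659.
E = E° − (0.0592/2) log Q = 0.76 − (0.0592/2)(2.819) = 0.677 V.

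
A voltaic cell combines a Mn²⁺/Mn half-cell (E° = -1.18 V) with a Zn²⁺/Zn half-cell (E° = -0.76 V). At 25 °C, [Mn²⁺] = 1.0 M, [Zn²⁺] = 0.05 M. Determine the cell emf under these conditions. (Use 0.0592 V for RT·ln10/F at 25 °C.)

The Zn²⁺/Zn couple has the higher reduction potential and acts as the cathode, so E°_cell = -0.76 − (-1.18) = 0.42 V.
Balancing electrons gives n = 2; the reaction quotient is Q = [Mn²⁺]/[Zn²⁺] = 20.0.
At 25 °C, E = E° − (0.0592/n) log Q = 0.42 − (0.0592/2)(1.301) = 0.420 − 0.039 = 0.381 V.

0.381 V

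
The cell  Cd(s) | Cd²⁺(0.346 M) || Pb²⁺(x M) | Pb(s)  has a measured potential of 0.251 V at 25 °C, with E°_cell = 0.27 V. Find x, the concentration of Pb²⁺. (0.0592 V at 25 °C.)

From the Nernst equation, log Q = n(E° − E)/0.0592 = 2(0.27 − 0.251)/0.0592 = 0.642, so Q = 4.38.
With Q = [Cd²⁺]/[Pb²⁺] and the known concentrations, [Pb²⁺] in the denominator gives [Pb²⁺] = 0.079 M.

0.079 M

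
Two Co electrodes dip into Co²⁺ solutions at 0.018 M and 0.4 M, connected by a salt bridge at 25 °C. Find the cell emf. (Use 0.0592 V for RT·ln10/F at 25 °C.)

0.040 V

Both half-cells are Co²⁺/Co, so E°_cell = 0. The concentrated side is the cathode; the cell reaction moves Co²⁺ from high to low concentration with n = 2.
Q = [Co²⁺]_dilute/[Co²⁺]_conc = 0.018/0.4 = 0.0450.
E = 0 − (0.0592/2) log Q = −(0.0592/2)(-1.347) = 0.0399 V.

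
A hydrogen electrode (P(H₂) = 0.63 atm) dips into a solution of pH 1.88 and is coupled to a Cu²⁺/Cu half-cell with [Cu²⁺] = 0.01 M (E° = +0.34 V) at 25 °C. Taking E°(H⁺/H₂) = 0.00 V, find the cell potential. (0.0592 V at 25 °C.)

0.39 V

The Cu²⁺/Cu couple is the cathode, so E°_cell = 0.34 V; n = 2.
[H⁺] = 10^(−1.88) = 0.013 M, and Q = [H⁺]^2 / ([Cu²⁺]·P(H₂)) = 0.0276.
E = E° − (0.0592/2) log Q = 0.34 − (0.0592/2)(-1.559) = 0.386 V.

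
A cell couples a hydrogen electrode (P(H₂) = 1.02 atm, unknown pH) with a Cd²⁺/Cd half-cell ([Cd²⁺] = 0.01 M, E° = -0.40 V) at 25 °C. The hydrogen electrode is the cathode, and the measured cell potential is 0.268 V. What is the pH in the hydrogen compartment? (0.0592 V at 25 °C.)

E°_cell = 0.40 V and n = 2.
log Q = n(E° − E)/0.0592 = 2×(0.40 − 0.268)/0.0592 = 4.459.
With Q = [Cd²⁺]·P(H₂) / [H⁺]^2, solving for [H⁺] gives log[H⁺] = -3.225, so pH = 3.23.

pH = 3.23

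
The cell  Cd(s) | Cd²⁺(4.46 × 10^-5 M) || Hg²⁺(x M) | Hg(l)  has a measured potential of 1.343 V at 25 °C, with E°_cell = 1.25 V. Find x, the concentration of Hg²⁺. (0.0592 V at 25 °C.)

From the Nernst equation, log Q = n(E° − E)/0.0592 = 2(1.25 − 1.343)/0.0592 = -3.142, so Q = 7.21 × 10^-4.
With Q = [Cd²⁺]/[Hg²⁺] and the known concentrations, [Hg²⁺] in the denominator gives [Hg²⁺] = 0.062 M.

0.062 M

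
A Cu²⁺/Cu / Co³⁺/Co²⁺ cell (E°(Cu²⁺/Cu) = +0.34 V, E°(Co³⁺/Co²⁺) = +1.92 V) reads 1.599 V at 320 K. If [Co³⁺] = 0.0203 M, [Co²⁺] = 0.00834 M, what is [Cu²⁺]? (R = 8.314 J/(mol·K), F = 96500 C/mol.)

1.5 M

From the Nernst equation, ln Q = nF(E° − E)/RT = 2×96500×(1.58 − 1.599)/(8.314×320) = -1.378, so Q = 0.252.
With Q = [Cu²⁺]·[Co²⁺]^2/[Co³⁺]^2 and the known concentrations, [Cu²⁺] in the numerator gives [Cu²⁺] = 1.5 M.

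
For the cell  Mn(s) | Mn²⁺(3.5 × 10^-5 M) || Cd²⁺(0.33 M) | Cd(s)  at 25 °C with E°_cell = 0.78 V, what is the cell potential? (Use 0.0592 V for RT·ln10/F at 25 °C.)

Balancing electrons gives n = 2; the reaction quotient is Q = [Mn²⁺]/[Cd²⁺] = 1.06 × 10^-4.
At 25 °C, E = E° − (0.0592/n) log Q = 0.78 − (0.0592/2)(-3.974) = 0.780 + 0.118 = 0.898 V.

0.898 V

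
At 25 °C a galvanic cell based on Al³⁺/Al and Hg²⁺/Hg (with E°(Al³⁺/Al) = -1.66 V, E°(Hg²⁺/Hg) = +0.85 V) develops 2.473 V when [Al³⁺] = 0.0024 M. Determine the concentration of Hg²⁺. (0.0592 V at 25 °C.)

From the Nernst equation, log Q = n(E° − E)/0.0592 = 6(2.51 − 2.473)/0.0592 = 3.750, so Q = 5620.
With Q = [Al³⁺]^2/[Hg²⁺]^3 and the known concentrations, [Hg²⁺]^3 in the denominator gives [Hg²⁺] = 0.001 M.

0.001 M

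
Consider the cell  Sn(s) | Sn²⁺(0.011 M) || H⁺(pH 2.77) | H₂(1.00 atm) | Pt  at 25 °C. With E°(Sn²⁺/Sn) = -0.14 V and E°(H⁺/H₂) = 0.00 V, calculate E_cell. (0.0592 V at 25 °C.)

The hydrogen couple is the cathode, so E°_cell = 0.14 V; n = 2.
[H⁺] = 10^(−2.77) = 0.0017 M, and Q = [Sn²⁺]·P(H₂) / [H⁺]^2 = 3810.
E = E° − (0.0592/2) log Q = 0.14 − (0.0592/2)(3.581) = 0.034 V.

0.034 V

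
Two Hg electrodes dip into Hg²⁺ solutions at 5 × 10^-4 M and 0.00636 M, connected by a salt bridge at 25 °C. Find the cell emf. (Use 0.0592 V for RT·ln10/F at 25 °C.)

Both half-cells are Hg²⁺/Hg, so E°_cell = 0. The concentrated side is the cathode; the cell reaction moves Hg²⁺ from high to low concentration with n = 2.
Q = [Hg²⁺]_dilute/[Hg²⁺]_conc = 5 × 10^-4/0.00636 = 0.0786.
E = 0 − (0.0592/2) log Q = −(0.0592/2)(-1.104) = 0.0327 V.

0.033 V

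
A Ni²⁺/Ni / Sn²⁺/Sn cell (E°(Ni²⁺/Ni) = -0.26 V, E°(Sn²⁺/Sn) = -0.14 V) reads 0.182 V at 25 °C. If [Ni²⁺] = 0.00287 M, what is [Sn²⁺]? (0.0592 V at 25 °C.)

From the Nernst equation, log Q = n(E° − E)/0.0592 = 2(0.12 − 0.182)/0.0592 = -2.095, so Q = 0.00804.
With Q = [Ni²⁺]/[Sn²⁺] and the known concentrations, [Sn²⁺] in the denominator gives [Sn²⁺] = 0.36 M.

0.36 M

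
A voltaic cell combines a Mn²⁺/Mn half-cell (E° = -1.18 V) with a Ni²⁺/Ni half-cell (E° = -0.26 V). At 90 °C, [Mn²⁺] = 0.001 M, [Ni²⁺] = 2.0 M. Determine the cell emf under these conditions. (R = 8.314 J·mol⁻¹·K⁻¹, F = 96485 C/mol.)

The Ni²⁺/Ni couple has the higher reduction potential and acts as the cathode, so E°_cell = -0.26 − (-1.18) = 0.92 V.
Balancing electrons gives n = 2; the reaction quotient is Q = [Mn²⁺]/[Ni²⁺] = 5 × 10^-4.
E = E° − (RT/nF) ln Q = 0.92 − (8.314×363)/(2×96485) × (-7.601) = 0.920 + 0.119 = 1.039 V.

1.04 V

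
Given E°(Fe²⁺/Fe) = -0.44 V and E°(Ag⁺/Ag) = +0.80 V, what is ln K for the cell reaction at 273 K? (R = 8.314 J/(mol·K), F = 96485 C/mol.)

ln K = 105.4

E°_cell = +0.80 − (-0.44) = 1.24 V, with n = 2 electrons transferred.
At equilibrium E = 0, so the Nernst equation gives ln K = nFE°/RT = (2)(96485)(1.24)/((8.314)(273)) = 105.42.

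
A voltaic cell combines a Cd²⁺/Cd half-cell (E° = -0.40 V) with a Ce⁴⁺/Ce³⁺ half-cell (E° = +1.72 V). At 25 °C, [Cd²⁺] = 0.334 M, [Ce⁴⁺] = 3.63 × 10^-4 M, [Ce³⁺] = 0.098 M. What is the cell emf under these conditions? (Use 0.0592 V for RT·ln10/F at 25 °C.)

1.99 V

The Ce⁴⁺/Ce³⁺ couple has the higher reduction potential and acts as the cathode, so E°_cell = +1.72 − (-0.40) = 2.12 V.
Balancing electrons gives n = 2; the reaction quotient is Q = [Cd²⁺]·[Ce³⁺]^2/[Ce⁴⁺]^2 = 2.43 × 10^4.
At 25 °C, E = E° − (0.0592/n) log Q = 2.12 − (0.0592/2)(4.386) = 2.120 − 0.130 = 1.990 V.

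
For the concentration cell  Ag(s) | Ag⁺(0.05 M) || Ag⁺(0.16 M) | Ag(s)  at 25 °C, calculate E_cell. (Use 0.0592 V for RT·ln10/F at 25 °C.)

Both half-cells are Ag⁺/Ag, so E°_cell = 0. The concentrated side is the cathode; the cell reaction moves Ag⁺ from high to low concentration with n = 1.
Q = [Ag⁺]_dilute/[Ag⁺]_conc = 0.05/0.16 = 0.312.
E = 0 − (0.0592/1) log Q = −(0.0592/1)(-0.505) = 0.0299 V.

0.030 V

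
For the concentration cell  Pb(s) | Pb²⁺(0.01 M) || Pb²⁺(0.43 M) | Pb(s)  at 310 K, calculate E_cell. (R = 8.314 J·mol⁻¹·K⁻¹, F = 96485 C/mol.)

Both half-cells are Pb²⁺/Pb, so E°_cell = 0. The concentrated side is the cathode; the cell reaction moves Pb²⁺ from high to low concentration with n = 2.
Q = [Pb²⁺]_dilute/[Pb²⁺]_conc = 0.01/0.43 = 0.0233.
E = 0 − (RT/nF) ln Q = −((8.314×310)/(2×96485))(-3.761) = 0.0502 V.

0.050 V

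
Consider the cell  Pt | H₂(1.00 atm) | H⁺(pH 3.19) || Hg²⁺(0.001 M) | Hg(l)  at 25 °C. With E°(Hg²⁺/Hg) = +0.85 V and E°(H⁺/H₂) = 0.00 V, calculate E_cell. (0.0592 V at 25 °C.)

0.95 V

The Hg²⁺/Hg couple is the cathode, so E°_cell = 0.85 V; n = 2.
[H⁺] = 10^(−3.19) = 6.5 × 10^-4 M, and Q = [H⁺]^2 / ([Hg²⁺]·P(H₂)) = 4.17 × 10^-4.
E = E° − (0.0592/2) log Q = 0.85 − (0.0592/2)(-3.380) = 0.950 V.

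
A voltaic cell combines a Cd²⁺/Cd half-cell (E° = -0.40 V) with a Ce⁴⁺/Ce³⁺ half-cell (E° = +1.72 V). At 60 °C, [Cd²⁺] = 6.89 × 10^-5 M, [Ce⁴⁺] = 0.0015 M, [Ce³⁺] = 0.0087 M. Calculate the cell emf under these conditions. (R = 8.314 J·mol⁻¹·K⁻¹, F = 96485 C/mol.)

2.21 V

The Ce⁴⁺/Ce³⁺ couple has the higher reduction potential and acts as the cathode, so E°_cell = +1.72 − (-0.40) = 2.12 V.
Balancing electrons gives n = 2; the reaction quotient is Q = [Cd²⁺]·[Ce³⁺]^2/[Ce⁴⁺]^2 = 0.00232.
E = E° − (RT/nF) ln Q = 2.12 − (8.314×333)/(2×96485) × (-6.067) = 2.120 + 0.087 = 2.207 V.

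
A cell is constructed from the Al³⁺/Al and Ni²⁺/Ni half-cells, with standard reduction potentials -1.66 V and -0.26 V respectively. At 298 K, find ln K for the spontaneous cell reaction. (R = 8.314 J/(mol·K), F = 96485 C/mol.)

ln K = 327.1

E°_cell = -0.26 − (-1.66) = 1.40 V, with n = 6 electrons transferred.
At equilibrium E = 0, so the Nernst equation gives ln K = nFE°/RT = (6)(96485)(1.40)/((8.314)(298)) = 327.12.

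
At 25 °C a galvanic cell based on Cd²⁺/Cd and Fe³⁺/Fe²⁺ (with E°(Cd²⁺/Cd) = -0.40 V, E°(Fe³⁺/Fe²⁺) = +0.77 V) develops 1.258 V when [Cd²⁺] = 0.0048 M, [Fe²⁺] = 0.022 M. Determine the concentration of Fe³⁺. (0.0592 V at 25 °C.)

0.047 M

From the Nernst equation, log Q = n(E° − E)/0.0592 = 2(1.17 − 1.258)/0.0592 = -2.973, so Q = 0.00106.
With Q = [Cd²⁺]·[Fe²⁺]^2/[Fe³⁺]^2 and the known concentrations, [Fe³⁺]^2 in the denominator gives [Fe³⁺] = 0.047 M.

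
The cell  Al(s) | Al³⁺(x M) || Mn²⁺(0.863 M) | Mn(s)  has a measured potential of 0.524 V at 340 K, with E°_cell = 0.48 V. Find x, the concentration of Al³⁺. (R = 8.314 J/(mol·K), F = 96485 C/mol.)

0.0089 M

From the Nernst equation, ln Q = nF(E° − E)/RT = 6×96485×(0.48 − 0.524)/(8.314×340) = -9.011, so Q = 1.22 × 10^-4.
With Q = [Al³⁺]^2/[Mn²⁺]^3 and the known concentrations, [Al³⁺]^2 in the numerator gives [Al³⁺] = 0.0089 M.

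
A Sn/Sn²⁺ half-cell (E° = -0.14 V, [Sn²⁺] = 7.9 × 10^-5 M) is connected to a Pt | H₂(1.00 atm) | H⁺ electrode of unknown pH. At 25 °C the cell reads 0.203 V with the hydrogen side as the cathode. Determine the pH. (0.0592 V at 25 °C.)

pH = 0.99

E°_cell = 0.14 V and n = 2.
log Q = n(E° − E)/0.0592 = 2×(0.14 − 0.203)/0.0592 = -2.128.
With Q = [Sn²⁺]·P(H₂) / [H⁺]^2, solving for [H⁺] gives log[H⁺] = -0.987, so pH = 0.99.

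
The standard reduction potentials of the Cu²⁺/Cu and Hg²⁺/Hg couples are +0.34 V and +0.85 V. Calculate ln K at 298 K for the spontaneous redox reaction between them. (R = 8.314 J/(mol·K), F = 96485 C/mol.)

E°_cell = +0.85 − (+0.34) = 0.51 V, with n = 2 electrons transferred.
At equilibrium E = 0, so the Nernst equation gives ln K = nFE°/RT = (2)(96485)(0.51)/((8.314)(298)) = 39.72.

ln K = 39.7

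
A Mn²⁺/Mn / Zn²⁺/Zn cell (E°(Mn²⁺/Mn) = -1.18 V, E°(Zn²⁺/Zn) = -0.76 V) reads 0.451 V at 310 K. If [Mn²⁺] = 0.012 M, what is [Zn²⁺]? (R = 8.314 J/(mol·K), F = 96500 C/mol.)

From the Nernst equation, ln Q = nF(E° − E)/RT = 2×96500×(0.42 − 0.451)/(8.314×310) = -2.321, so Q = 0.0981.
With Q = [Mn²⁺]/[Zn²⁺] and the known concentrations, [Zn²⁺] in the denominator gives [Zn²⁺] = 0.12 M.

0.12 M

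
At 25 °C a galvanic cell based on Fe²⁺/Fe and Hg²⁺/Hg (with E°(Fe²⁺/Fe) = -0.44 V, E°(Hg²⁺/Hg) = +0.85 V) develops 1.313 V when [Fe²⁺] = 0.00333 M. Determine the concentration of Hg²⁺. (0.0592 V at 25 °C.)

From the Nernst equation, log Q = n(E° − E)/0.0592 = 2(1.29 − 1.313)/0.0592 = -0.777, so Q = 0.167.
With Q = [Fe²⁺]/[Hg²⁺] and the known concentrations, [Hg²⁺] in the denominator gives [Hg²⁺] = 0.02 M.

0.02 M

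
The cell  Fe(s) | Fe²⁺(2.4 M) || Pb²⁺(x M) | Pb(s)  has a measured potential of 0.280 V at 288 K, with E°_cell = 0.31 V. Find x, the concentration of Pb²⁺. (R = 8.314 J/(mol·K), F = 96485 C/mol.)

From the Nernst equation, ln Q = nF(E° − E)/RT = 2×96485×(0.31 − 0.280)/(8.314×288) = 2.418, so Q = 11.2.
With Q = [Fe²⁺]/[Pb²⁺] and the known concentrations, [Pb²⁺] in the denominator gives [Pb²⁺] = 0.21 M.

0.21 M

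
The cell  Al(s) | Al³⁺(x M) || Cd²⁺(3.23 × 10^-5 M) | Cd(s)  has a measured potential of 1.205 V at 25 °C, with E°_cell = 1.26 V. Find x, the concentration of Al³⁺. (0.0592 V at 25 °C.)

From the Nernst equation, log Q = n(E° − E)/0.0592 = 6(1.26 − 1.205)/0.0592 = 5.574, so Q = 3.75 × 10^5.
With Q = [Al³⁺]^2/[Cd²⁺]^3 and the known concentrations, [Al³⁺]^2 in the numerator gives [Al³⁺] = 1.1 × 10^-4 M.

1.1 × 10^-4 M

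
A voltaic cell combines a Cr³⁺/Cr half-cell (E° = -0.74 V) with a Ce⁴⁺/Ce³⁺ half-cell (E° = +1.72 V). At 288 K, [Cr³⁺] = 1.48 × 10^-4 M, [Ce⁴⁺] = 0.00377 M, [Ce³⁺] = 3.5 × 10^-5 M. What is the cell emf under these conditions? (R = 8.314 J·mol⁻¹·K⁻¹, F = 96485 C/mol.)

2.65 V

The Ce⁴⁺/Ce³⁺ couple has the higher reduction potential and acts as the cathode, so E°_cell = +1.72 − (-0.74) = 2.46 V.
Balancing electrons gives n = 3; the reaction quotient is Q = [Cr³⁺]·[Ce³⁺]^3/[Ce⁴⁺]^3 = 1.18 × 10^-10.
E = E° − (RT/nF) ln Q = 2.46 − (8.314×288)/(3×96485) × (-22.857) = 2.460 + 0.189 = 2.649 V.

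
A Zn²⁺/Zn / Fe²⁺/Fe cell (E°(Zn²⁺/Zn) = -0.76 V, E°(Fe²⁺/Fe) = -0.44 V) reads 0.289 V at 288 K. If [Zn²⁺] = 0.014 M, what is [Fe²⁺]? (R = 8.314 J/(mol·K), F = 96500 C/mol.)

From the Nernst equation, ln Q = nF(E° − E)/RT = 2×96500×(0.32 − 0.289)/(8.314×288) = 2.499, so Q = 12.2.
With Q = [Zn²⁺]/[Fe²⁺] and the known concentrations, [Fe²⁺] in the denominator gives [Fe²⁺] = 0.0012 M.

0.0012 M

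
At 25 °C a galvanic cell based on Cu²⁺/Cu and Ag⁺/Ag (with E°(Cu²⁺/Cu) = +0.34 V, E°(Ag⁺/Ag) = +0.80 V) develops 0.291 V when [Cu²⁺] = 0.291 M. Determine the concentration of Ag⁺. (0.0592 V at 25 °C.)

7.5 × 10^-4 M

From the Nernst equation, log Q = n(E° − E)/0.0592 = 2(0.46 − 0.291)/0.0592 = 5.709, so Q = 5.12 × 10^5.
With Q = [Cu²⁺]/[Ag⁺]^2 and the known concentrations, [Ag⁺]^2 in the denominator gives [Ag⁺] = 7.5 × 10^-4 M.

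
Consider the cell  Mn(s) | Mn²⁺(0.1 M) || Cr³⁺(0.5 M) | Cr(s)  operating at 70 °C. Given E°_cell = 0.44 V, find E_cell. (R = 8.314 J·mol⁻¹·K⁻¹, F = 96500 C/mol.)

Balancing electrons gives n = 6; the reaction quotient is Q = [Mn²⁺]^3/[Cr³⁺]^2 = 0.00400.
E = E° − (RT/nF) ln Q = 0.44 − (8.314×343)/(6×96500) × (-5.521) = 0.440 + 0.027 = 0.467 V.

0.467 V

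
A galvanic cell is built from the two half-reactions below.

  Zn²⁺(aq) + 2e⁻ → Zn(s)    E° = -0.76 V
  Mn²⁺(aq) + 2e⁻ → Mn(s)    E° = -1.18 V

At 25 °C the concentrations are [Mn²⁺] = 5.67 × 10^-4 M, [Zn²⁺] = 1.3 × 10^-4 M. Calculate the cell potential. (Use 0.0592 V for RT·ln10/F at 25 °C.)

0.401 V

The Zn²⁺/Zn couple has the higher reduction potential and acts as the cathode, so E°_cell = -0.76 − (-1.18) = 0.42 V.
Balancing electrons gives n = 2; the reaction quotient is Q = [Mn²⁺]/[Zn²⁺] = 4.36.
At 25 °C, E = E° − (0.0592/n) log Q = 0.42 − (0.0592/2)(0.640) = 0.420 − 0.019 = 0.401 V.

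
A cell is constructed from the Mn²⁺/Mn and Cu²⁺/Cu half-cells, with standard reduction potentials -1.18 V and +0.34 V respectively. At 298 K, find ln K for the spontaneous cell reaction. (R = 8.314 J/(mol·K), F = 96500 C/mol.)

E°_cell = +0.34 − (-1.18) = 1.52 V, with n = 2 electrons transferred.
At equilibrium E = 0, so the Nernst equation gives ln K = nFE°/RT = (2)(96500)(1.52)/((8.314)(298)) = 118.41.

ln K = 118.4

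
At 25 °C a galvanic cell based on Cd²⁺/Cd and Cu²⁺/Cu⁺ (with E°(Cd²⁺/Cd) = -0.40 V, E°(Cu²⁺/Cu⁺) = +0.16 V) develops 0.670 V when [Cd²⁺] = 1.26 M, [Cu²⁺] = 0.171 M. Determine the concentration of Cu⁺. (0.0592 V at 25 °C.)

0.0021 M

From the Nernst equation, log Q = n(E° − E)/0.0592 = 2(0.56 − 0.670)/0.0592 = -3.716, so Q = 1.92 × 10^-4.
With Q = [Cd²⁺]·[Cu⁺]^2/[Cu²⁺]^2 and the known concentrations, [Cu⁺]^2 in the numerator gives [Cu⁺] = 0.0021 M.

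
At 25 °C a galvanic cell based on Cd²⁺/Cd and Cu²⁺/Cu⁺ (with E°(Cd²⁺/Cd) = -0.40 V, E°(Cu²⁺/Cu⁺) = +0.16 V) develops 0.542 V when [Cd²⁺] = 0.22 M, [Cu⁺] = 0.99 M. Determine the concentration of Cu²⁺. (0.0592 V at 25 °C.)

From the Nernst equation, log Q = n(E° − E)/0.0592 = 2(0.56 − 0.542)/0.0592 = 0.608, so Q = 4.06.
With Q = [Cd²⁺]·[Cu⁺]^2/[Cu²⁺]^2 and the known concentrations, [Cu²⁺]^2 in the denominator gives [Cu²⁺] = 0.23 M.

0.23 M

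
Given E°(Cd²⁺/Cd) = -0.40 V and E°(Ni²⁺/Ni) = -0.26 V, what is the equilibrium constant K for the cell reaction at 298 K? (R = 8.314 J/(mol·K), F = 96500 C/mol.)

5.4 × 10^4

E°_cell = -0.26 − (-0.40) = 0.14 V, with n = 2 electrons transferred.
At equilibrium E = 0, so the Nernst equation gives ln K = nFE°/RT = (2)(96500)(0.14)/((8.314)(298)) = 10.91.
K = e^10.91 = 5.4 × 10^4.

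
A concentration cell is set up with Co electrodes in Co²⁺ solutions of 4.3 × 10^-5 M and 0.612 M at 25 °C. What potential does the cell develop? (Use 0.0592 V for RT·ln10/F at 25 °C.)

Both half-cells are Co²⁺/Co, so E°_cell = 0. The concentrated side is the cathode; the cell reaction moves Co²⁺ from high to low concentration with n = 2.
Q = [Co²⁺]_dilute/[Co²⁺]_conc = 4.3 × 10^-5/0.612 = 7.03 × 10^-5.
E = 0 − (0.0592/2) log Q = −(0.0592/2)(-4.153) = 0.1229 V.

0.12 V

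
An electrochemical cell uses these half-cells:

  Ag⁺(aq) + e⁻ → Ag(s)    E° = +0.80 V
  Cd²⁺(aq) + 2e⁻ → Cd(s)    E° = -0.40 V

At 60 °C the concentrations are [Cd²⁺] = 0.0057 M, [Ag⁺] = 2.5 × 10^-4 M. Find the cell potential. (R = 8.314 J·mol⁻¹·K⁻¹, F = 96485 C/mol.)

1.04 V

The Ag⁺/Ag couple has the higher reduction potential and acts as the cathode, so E°_cell = +0.80 − (-0.40) = 1.20 V.
Balancing electrons gives n = 2; the reaction quotient is Q = [Cd²⁺]/[Ag⁺]^2 = 9.12 × 10^4.
E = E° − (RT/nF) ln Q = 1.20 − (8.314×333)/(2×96485) × (11.421) = 1.200 − 0.164 = 1.036 V.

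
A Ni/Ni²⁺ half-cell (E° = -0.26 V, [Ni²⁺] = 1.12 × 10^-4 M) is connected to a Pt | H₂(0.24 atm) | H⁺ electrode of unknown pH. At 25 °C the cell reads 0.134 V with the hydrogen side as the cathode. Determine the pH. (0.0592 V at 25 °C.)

pH = 4.41

E°_cell = 0.26 V and n = 2.
log Q = n(E° − E)/0.0592 = 2×(0.26 − 0.134)/0.0592 = 4.257.
With Q = [Ni²⁺]·P(H₂) / [H⁺]^2, solving for [H⁺] gives log[H⁺] = -4.414, so pH = 4.41.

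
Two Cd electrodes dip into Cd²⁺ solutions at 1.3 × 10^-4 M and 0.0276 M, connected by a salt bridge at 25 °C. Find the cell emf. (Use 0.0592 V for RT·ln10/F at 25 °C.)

0.069 V

Both half-cells are Cd²⁺/Cd, so E°_cell = 0. The concentrated side is the cathode; the cell reaction moves Cd²⁺ from high to low concentration with n = 2.
Q = [Cd²⁺]_dilute/[Cd²⁺]_conc = 1.3 × 10^-4/0.0276 = 0.00471.
E = 0 − (0.0592/2) log Q = −(0.0592/2)(-2.327) = 0.0689 V.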